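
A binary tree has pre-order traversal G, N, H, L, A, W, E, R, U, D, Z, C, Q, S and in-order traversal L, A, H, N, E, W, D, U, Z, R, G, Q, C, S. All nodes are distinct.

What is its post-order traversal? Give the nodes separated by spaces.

The first element of pre-order is the root; it splits in-order into left and right subtrees.
Root G: left subtree has 10 nodes {L, A, H, N, E, W, D, U, Z, R}, right has 3 {Q, C, S}.
  Root N: left subtree has 3 nodes {L, A, H}, right has 6 {E, W, D, U, Z, R}.
    Root H: left subtree has 2 nodes {L, A}, right has 0 { }.
      Root L: left subtree has 0 nodes { }, right has 1 {A}.
    Root W: left subtree has 1 node {E}, right has 4 {D, U, Z, R}.
      Root R: left subtree has 3 nodes {D, U, Z}, right has 0 { }.
        Root U: left subtree has 1 node {D}, right has 1 {Z}.
  Root C: left subtree has 1 node {Q}, right has 1 {S}.

A L H E D Z U R W N Q S C G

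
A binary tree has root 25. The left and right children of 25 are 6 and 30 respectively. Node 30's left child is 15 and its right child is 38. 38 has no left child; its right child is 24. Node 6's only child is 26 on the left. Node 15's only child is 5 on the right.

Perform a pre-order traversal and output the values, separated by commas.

25, 6, 26, 30, 15, 5, 38, 24

Pre-order visits the node, then its left subtree, then its right subtree.
Visit 25.
At 25: go left to 6.
  Visit 6.
  At 6: go left to 26.
    26 is a leaf — visit 26.
  At 6: no right child.
At 25: go right to 30.
  Visit 30.
  At 30: go left to 15.
    Visit 15.
    At 15: no left child.
    At 15: go right to 5.
      5 is a leaf — visit 5.
  At 30: go right to 38.
    Visit 38.
    At 38: no left child.
    At 38: go right to 24.
      24 is a leaf — visit 24.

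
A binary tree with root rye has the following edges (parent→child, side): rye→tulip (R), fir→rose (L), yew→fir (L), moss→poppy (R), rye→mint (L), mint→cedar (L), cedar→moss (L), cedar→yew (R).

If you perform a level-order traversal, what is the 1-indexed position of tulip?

3

Level-order visits nodes level by level from the root, left to right within each level.
Level 0: rye
Level 1: mint, tulip
Level 2: cedar
Level 3: moss, yew
Level 4: poppy, fir
Level 5: rose
Full level-order sequence: rye, mint, tulip, cedar, moss, yew, poppy, fir, rose.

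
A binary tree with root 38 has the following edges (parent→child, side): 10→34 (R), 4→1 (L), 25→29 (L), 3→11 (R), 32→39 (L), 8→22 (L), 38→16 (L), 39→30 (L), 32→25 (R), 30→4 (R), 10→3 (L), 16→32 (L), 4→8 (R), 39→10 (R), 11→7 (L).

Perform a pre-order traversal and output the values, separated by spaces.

38 16 32 39 30 4 1 8 22 10 3 11 7 34 25 29

Pre-order visits the node, then its left subtree, then its right subtree.
Visit 38.
At 38: go left to 16.
  Visit 16.
  At 16: go left to 32.
    Visit 32.
    At 32: go left to 39.
      Visit 39.
      At 39: go left to 30.
        Visit 30.
        At 30: no left child.
        At 30: go right to 4.
          Visit 4.
          At 4: go left to 1.
            1 is a leaf — visit 1.
          At 4: go right to 8.
            Visit 8.
            At 8: go left to 22.
              22 is a leaf — visit 22.
            At 8: no right child.
      At 39: go right to 10.
        Visit 10.
        At 10: go left to 3.
          Visit 3.
          At 3: no left child.
          At 3: go right to 11.
            Visit 11.
            At 11: go left to 7.
              7 is a leaf — visit 7.
            At 11: no right child.
        At 10: go right to 34.
          34 is a leaf — visit 34.
    At 32: go right to 25.
      Visit 25.
      At 25: go left to 29.
        29 is a leaf — visit 29.
      At 25: no right child.
  At 16: no right child.
At 38: no right child.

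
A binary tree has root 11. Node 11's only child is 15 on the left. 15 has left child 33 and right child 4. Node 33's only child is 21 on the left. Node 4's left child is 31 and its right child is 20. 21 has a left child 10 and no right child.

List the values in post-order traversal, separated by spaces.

10 21 33 31 20 4 15 11

Post-order visits the left subtree, then the right subtree, then the node.
At 11: go left to 15.
  At 15: go left to 33.
    At 33: go left to 21.
      At 21: go left to 10.
        10 is a leaf — visit 10.
      At 21: no right child.
      Visit 21.
    At 33: no right child.
    Visit 33.
  At 15: go right to 4.
    At 4: go left to 31.
      31 is a leaf — visit 31.
    At 4: go right to 20.
      20 is a leaf — visit 20.
    Visit 4.
  Visit 15.
At 11: no right child.
Visit 11.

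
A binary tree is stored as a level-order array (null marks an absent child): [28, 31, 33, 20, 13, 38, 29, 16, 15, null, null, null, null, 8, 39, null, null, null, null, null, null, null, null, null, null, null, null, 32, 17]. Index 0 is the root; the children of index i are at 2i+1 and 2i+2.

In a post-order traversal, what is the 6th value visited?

38

Post-order visits the left subtree, then the right subtree, then the node.
At 28: go left to 31.
  At 31: go left to 20.
    At 20: go left to 16.
      16 is a leaf — visit 16.
    At 20: go right to 15.
      15 is a leaf — visit 15.
    Visit 20.
  At 31: go right to 13.
    13 is a leaf — visit 13.
  Visit 31.
At 28: go right to 33.
  At 33: go left to 38.
    38 is a leaf — visit 38.
  At 33: go right to 29.
    At 29: go left to 8.
      At 8: go left to 32.
        32 is a leaf — visit 32.
      At 8: go right to 17.
        17 is a leaf — visit 17.
      Visit 8.
    At 29: go right to 39.
      39 is a leaf — visit 39.
    Visit 29.
  Visit 33.
Visit 28.
Full post-order sequence: 16, 15, 20, 13, 31, 38, 32, 17, 8, 39, 29, 33, 28.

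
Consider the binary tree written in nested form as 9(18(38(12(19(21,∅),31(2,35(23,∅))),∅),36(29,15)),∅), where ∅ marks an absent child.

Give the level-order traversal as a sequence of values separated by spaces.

9 18 38 36 12 29 15 19 31 21 2 35 23

Level-order visits nodes level by level from the root, left to right within each level.
Level 0: 9
Level 1: 18
Level 2: 38, 36
Level 3: 12, 29, 15
Level 4: 19, 31
Level 5: 21, 2, 35
Level 6: 23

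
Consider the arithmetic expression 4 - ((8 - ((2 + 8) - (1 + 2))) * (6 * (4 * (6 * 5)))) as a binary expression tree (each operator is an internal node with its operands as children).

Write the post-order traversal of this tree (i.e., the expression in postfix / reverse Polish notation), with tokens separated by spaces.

Post-order on an expression tree gives postfix notation: for each operator, emit left operand, right operand, then the operator.

4 8 2 8 + 1 2 + - - 6 4 6 5 * * * * -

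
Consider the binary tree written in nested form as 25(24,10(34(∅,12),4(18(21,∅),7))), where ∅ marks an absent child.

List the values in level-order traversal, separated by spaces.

25 24 10 34 4 12 18 7 21

Level-order visits nodes level by level from the root, left to right within each level.
Level 0: 25
Level 1: 24, 10
Level 2: 34, 4
Level 3: 12, 18, 7
Level 4: 21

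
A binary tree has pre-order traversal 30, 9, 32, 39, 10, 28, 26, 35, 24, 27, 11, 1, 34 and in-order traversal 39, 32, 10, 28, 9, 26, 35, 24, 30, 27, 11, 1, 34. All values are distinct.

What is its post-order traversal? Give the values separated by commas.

The first element of pre-order is the root; it splits in-order into left and right subtrees.
Root 30: left subtree has 8 nodes {39, 32, 10, 28, 9, 26, 35, 24}, right has 4 {27, 11, 1, 34}.
  Root 9: left subtree has 4 nodes {39, 32, 10, 28}, right has 3 {26, 35, 24}.
    Root 32: left subtree has 1 node {39}, right has 2 {10, 28}.
      Root 10: left subtree has 0 nodes { }, right has 1 {28}.
    Root 26: left subtree has 0 nodes { }, right has 2 {35, 24}.
      Root 35: left subtree has 0 nodes { }, right has 1 {24}.
  Root 27: left subtree has 0 nodes { }, right has 3 {11, 1, 34}.
    Root 11: left subtree has 0 nodes { }, right has 2 {1, 34}.
      Root 1: left subtree has 0 nodes { }, right has 1 {34}.

39, 28, 10, 32, 24, 35, 26, 9, 34, 1, 11, 27, 30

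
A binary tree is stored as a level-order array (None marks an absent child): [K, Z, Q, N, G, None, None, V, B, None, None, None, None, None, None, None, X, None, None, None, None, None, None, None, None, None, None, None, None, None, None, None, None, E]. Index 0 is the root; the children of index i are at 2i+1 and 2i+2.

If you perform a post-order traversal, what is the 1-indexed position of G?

Post-order visits the left subtree, then the right subtree, then the node.
At K: go left to Z.
  At Z: go left to N.
    At N: go left to V.
      At V: no left child.
      At V: go right to X.
        At X: go left to E.
          E is a leaf — visit E.
        At X: no right child.
        Visit X.
      Visit V.
    At N: go right to B.
      B is a leaf — visit B.
    Visit N.
  At Z: go right to G.
    G is a leaf — visit G.
  Visit Z.
At K: go right to Q.
  Q is a leaf — visit Q.
Visit K.
Full post-order sequence: E, X, V, B, N, G, Z, Q, K.

6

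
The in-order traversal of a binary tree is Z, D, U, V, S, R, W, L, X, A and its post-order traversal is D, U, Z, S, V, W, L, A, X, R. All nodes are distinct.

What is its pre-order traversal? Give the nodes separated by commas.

The last element of post-order is the root; it splits in-order into left and right subtrees.
Root R: left subtree has 5 nodes {Z, D, U, V, S}, right has 4 {W, L, X, A}.
  Root V: left subtree has 3 nodes {Z, D, U}, right has 1 {S}.
    Root Z: left subtree has 0 nodes { }, right has 2 {D, U}.
      Root U: left subtree has 1 node {D}, right has 0 { }.
  Root X: left subtree has 2 nodes {W, L}, right has 1 {A}.
    Root L: left subtree has 1 node {W}, right has 0 { }.

R, V, Z, U, D, S, X, L, W, A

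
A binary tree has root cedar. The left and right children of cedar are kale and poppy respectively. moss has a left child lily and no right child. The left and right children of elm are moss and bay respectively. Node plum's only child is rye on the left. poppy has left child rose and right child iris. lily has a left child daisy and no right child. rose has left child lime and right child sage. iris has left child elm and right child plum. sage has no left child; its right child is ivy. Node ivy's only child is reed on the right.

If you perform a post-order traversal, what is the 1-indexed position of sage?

5

Post-order visits the left subtree, then the right subtree, then the node.
At cedar: go left to kale.
  kale is a leaf — visit kale.
At cedar: go right to poppy.
  At poppy: go left to rose.
    At rose: go left to lime.
      lime is a leaf — visit lime.
    At rose: go right to sage.
      At sage: no left child.
      At sage: go right to ivy.
        At ivy: no left child.
        At ivy: go right to reed.
          reed is a leaf — visit reed.
        Visit ivy.
      Visit sage.
    Visit rose.
  At poppy: go right to iris.
    At iris: go left to elm.
      At elm: go left to moss.
        At moss: go left to lily.
          At lily: go left to daisy.
            daisy is a leaf — visit daisy.
          At lily: no right child.
          Visit lily.
        At moss: no right child.
        Visit moss.
      At elm: go right to bay.
        bay is a leaf — visit bay.
      Visit elm.
    At iris: go right to plum.
      At plum: go left to rye.
        rye is a leaf — visit rye.
      At plum: no right child.
      Visit plum.
    Visit iris.
  Visit poppy.
Visit cedar.
Full post-order sequence: kale, lime, reed, ivy, sage, rose, daisy, lily, moss, bay, elm, rye, plum, iris, poppy, cedar.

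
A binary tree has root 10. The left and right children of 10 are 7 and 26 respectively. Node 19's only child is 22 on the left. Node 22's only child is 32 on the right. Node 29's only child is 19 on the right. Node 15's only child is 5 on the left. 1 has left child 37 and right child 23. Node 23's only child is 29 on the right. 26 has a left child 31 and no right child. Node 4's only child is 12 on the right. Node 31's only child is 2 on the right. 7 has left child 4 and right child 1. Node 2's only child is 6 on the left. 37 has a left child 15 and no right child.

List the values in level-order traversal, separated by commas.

10, 7, 26, 4, 1, 31, 12, 37, 23, 2, 15, 29, 6, 5, 19, 22, 32

Level-order visits nodes level by level from the root, left to right within each level.
Level 0: 10
Level 1: 7, 26
Level 2: 4, 1, 31
Level 3: 12, 37, 23, 2
Level 4: 15, 29, 6
Level 5: 5, 19
Level 6: 22
Level 7: 32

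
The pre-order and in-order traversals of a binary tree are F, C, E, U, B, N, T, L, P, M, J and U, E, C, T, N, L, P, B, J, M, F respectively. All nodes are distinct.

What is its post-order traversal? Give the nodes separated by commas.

U, E, T, P, L, N, J, M, B, C, F

The first element of pre-order is the root; it splits in-order into left and right subtrees.
Root F: left subtree has 10 nodes {U, E, C, T, N, L, P, B, J, M}, right has 0 { }.
  Root C: left subtree has 2 nodes {U, E}, right has 7 {T, N, L, P, B, J, M}.
    Root E: left subtree has 1 node {U}, right has 0 { }.
    Root B: left subtree has 4 nodes {T, N, L, P}, right has 2 {J, M}.
      Root N: left subtree has 1 node {T}, right has 2 {L, P}.
        Root L: left subtree has 0 nodes { }, right has 1 {P}.
      Root M: left subtree has 1 node {J}, right has 0 { }.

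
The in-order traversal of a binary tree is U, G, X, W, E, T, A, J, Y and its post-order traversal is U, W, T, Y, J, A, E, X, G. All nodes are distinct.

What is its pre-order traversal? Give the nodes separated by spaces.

G U X E W A T J Y

The last element of post-order is the root; it splits in-order into left and right subtrees.
Root G: left subtree has 1 node {U}, right has 7 {X, W, E, T, A, J, Y}.
  Root X: left subtree has 0 nodes { }, right has 6 {W, E, T, A, J, Y}.
    Root E: left subtree has 1 node {W}, right has 4 {T, A, J, Y}.
      Root A: left subtree has 1 node {T}, right has 2 {J, Y}.
        Root J: left subtree has 0 nodes { }, right has 1 {Y}.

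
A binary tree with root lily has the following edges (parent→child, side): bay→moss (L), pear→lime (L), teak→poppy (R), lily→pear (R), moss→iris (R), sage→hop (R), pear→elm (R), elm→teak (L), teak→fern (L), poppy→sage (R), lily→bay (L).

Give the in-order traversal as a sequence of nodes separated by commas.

moss, iris, bay, lily, lime, pear, fern, teak, poppy, sage, hop, elm

In-order visits the left subtree, then the node, then the right subtree.
At lily: go left to bay.
  At bay: go left to moss.
    At moss: no left child.
    Visit moss.
    At moss: go right to iris.
      iris is a leaf — visit iris.
  Visit bay.
  At bay: no right child.
Visit lily.
At lily: go right to pear.
  At pear: go left to lime.
    lime is a leaf — visit lime.
  Visit pear.
  At pear: go right to elm.
    At elm: go left to teak.
      At teak: go left to fern.
        fern is a leaf — visit fern.
      Visit teak.
      At teak: go right to poppy.
        At poppy: no left child.
        Visit poppy.
        At poppy: go right to sage.
          At sage: no left child.
          Visit sage.
          At sage: go right to hop.
            hop is a leaf — visit hop.
    Visit elm.
    At elm: no right child.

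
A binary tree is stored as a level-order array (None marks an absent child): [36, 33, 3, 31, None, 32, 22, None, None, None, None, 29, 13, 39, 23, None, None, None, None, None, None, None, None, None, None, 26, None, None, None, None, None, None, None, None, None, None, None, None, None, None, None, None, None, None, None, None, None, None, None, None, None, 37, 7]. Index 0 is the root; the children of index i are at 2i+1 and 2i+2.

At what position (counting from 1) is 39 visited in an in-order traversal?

11

In-order visits the left subtree, then the node, then the right subtree.
At 36: go left to 33.
  At 33: go left to 31.
    31 is a leaf — visit 31.
  Visit 33.
  At 33: no right child.
Visit 36.
At 36: go right to 3.
  At 3: go left to 32.
    At 32: go left to 29.
      29 is a leaf — visit 29.
    Visit 32.
    At 32: go right to 13.
      At 13: go left to 26.
        At 26: go left to 37.
          37 is a leaf — visit 37.
        Visit 26.
        At 26: go right to 7.
          7 is a leaf — visit 7.
      Visit 13.
      At 13: no right child.
  Visit 3.
  At 3: go right to 22.
    At 22: go left to 39.
      39 is a leaf — visit 39.
    Visit 22.
    At 22: go right to 23.
      23 is a leaf — visit 23.
Full in-order sequence: 31, 33, 36, 29, 32, 37, 26, 7, 13, 3, 39, 22, 23.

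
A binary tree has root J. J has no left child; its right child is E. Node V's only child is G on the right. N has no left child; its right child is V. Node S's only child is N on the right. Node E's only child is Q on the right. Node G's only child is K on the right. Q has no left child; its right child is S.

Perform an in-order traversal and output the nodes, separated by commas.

J, E, Q, S, N, V, G, K

In-order visits the left subtree, then the node, then the right subtree.
At J: no left child.
Visit J.
At J: go right to E.
  At E: no left child.
  Visit E.
  At E: go right to Q.
    At Q: no left child.
    Visit Q.
    At Q: go right to S.
      At S: no left child.
      Visit S.
      At S: go right to N.
        At N: no left child.
        Visit N.
        At N: go right to V.
          At V: no left child.
          Visit V.
          At V: go right to G.
            At G: no left child.
            Visit G.
            At G: go right to K.
              K is a leaf — visit K.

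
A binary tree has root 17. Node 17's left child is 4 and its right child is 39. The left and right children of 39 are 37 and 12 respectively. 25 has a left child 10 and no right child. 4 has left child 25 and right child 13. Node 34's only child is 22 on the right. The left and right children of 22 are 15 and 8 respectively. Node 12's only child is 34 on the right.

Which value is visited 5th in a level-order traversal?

13

Level-order visits nodes level by level from the root, left to right within each level.
Level 0: 17
Level 1: 4, 39
Level 2: 25, 13, 37, 12
Level 3: 10, 34
Level 4: 22
Level 5: 15, 8
Full level-order sequence: 17, 4, 39, 25, 13, 37, 12, 10, 34, 22, 15, 8.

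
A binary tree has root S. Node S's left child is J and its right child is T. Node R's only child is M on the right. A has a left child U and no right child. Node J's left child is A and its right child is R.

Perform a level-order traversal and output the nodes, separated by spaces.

S J T A R U M

Level-order visits nodes level by level from the root, left to right within each level.
Level 0: S
Level 1: J, T
Level 2: A, R
Level 3: U, M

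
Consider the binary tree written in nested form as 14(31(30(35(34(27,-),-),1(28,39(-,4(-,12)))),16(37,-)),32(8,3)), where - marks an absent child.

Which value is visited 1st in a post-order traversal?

27

Post-order visits the left subtree, then the right subtree, then the node.
At 14: go left to 31.
  At 31: go left to 30.
    At 30: go left to 35.
      At 35: go left to 34.
        At 34: go left to 27.
          27 is a leaf — visit 27.
        At 34: no right child.
        Visit 34.
      At 35: no right child.
      Visit 35.
    At 30: go right to 1.
      At 1: go left to 28.
        28 is a leaf — visit 28.
      At 1: go right to 39.
        At 39: no left child.
        At 39: go right to 4.
          At 4: no left child.
          At 4: go right to 12.
            12 is a leaf — visit 12.
          Visit 4.
        Visit 39.
      Visit 1.
    Visit 30.
  At 31: go right to 16.
    At 16: go left to 37.
      37 is a leaf — visit 37.
    At 16: no right child.
    Visit 16.
  Visit 31.
At 14: go right to 32.
  At 32: go left to 8.
    8 is a leaf — visit 8.
  At 32: go right to 3.
    3 is a leaf — visit 3.
  Visit 32.
Visit 14.
Full post-order sequence: 27, 34, 35, 28, 12, 4, 39, 1, 30, 37, 16, 31, 8, 3, 32, 14.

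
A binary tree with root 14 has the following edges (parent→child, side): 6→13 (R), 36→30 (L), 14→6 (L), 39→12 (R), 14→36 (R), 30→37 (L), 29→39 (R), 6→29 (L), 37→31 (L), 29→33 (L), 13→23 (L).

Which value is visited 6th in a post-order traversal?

Post-order visits the left subtree, then the right subtree, then the node.
At 14: go left to 6.
  At 6: go left to 29.
    At 29: go left to 33.
      33 is a leaf — visit 33.
    At 29: go right to 39.
      At 39: no left child.
      At 39: go right to 12.
        12 is a leaf — visit 12.
      Visit 39.
    Visit 29.
  At 6: go right to 13.
    At 13: go left to 23.
      23 is a leaf — visit 23.
    At 13: no right child.
    Visit 13.
  Visit 6.
At 14: go right to 36.
  At 36: go left to 30.
    At 30: go left to 37.
      At 37: go left to 31.
        31 is a leaf — visit 31.
      At 37: no right child.
      Visit 37.
    At 30: no right child.
    Visit 30.
  At 36: no right child.
  Visit 36.
Visit 14.
Full post-order sequence: 33, 12, 39, 29, 23, 13, 6, 31, 37, 30, 36, 14.

13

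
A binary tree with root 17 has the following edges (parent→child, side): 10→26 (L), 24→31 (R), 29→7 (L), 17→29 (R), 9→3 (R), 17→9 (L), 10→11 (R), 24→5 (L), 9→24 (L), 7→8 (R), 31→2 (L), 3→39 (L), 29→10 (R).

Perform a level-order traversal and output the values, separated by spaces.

Level-order visits nodes level by level from the root, left to right within each level.
Level 0: 17
Level 1: 9, 29
Level 2: 24, 3, 7, 10
Level 3: 5, 31, 39, 8, 26, 11
Level 4: 2

17 9 29 24 3 7 10 5 31 39 8 26 11 2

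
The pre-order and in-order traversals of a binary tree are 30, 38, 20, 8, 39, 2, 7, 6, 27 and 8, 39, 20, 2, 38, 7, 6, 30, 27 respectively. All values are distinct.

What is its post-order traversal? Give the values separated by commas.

The first element of pre-order is the root; it splits in-order into left and right subtrees.
Root 30: left subtree has 7 nodes {8, 39, 20, 2, 38, 7, 6}, right has 1 {27}.
  Root 38: left subtree has 4 nodes {8, 39, 20, 2}, right has 2 {7, 6}.
    Root 20: left subtree has 2 nodes {8, 39}, right has 1 {2}.
      Root 8: left subtree has 0 nodes { }, right has 1 {39}.
    Root 7: left subtree has 0 nodes { }, right has 1 {6}.

39, 8, 2, 20, 6, 7, 38, 27, 30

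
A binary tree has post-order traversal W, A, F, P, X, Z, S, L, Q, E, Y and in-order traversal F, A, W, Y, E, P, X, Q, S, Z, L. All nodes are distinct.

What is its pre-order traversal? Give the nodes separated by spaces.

The last element of post-order is the root; it splits in-order into left and right subtrees.
Root Y: left subtree has 3 nodes {F, A, W}, right has 7 {E, P, X, Q, S, Z, L}.
  Root F: left subtree has 0 nodes { }, right has 2 {A, W}.
    Root A: left subtree has 0 nodes { }, right has 1 {W}.
  Root E: left subtree has 0 nodes { }, right has 6 {P, X, Q, S, Z, L}.
    Root Q: left subtree has 2 nodes {P, X}, right has 3 {S, Z, L}.
      Root X: left subtree has 1 node {P}, right has 0 { }.
      Root L: left subtree has 2 nodes {S, Z}, right has 0 { }.
        Root S: left subtree has 0 nodes { }, right has 1 {Z}.

Y F A W E Q X P L S Z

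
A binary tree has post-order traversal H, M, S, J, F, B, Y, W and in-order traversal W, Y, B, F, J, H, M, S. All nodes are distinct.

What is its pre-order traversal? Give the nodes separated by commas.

W, Y, B, F, J, S, M, H

The last element of post-order is the root; it splits in-order into left and right subtrees.
Root W: left subtree has 0 nodes { }, right has 7 {Y, B, F, J, H, M, S}.
  Root Y: left subtree has 0 nodes { }, right has 6 {B, F, J, H, M, S}.
    Root B: left subtree has 0 nodes { }, right has 5 {F, J, H, M, S}.
      Root F: left subtree has 0 nodes { }, right has 4 {J, H, M, S}.
        Root J: left subtree has 0 nodes { }, right has 3 {H, M, S}.
          Root S: left subtree has 2 nodes {H, M}, right has 0 { }.
            Root M: left subtree has 1 node {H}, right has 0 { }.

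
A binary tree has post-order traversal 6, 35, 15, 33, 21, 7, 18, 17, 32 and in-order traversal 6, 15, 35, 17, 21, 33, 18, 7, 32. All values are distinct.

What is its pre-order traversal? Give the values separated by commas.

32, 17, 15, 6, 35, 18, 21, 33, 7

The last element of post-order is the root; it splits in-order into left and right subtrees.
Root 32: left subtree has 8 nodes {6, 15, 35, 17, 21, 33, 18, 7}, right has 0 { }.
  Root 17: left subtree has 3 nodes {6, 15, 35}, right has 4 {21, 33, 18, 7}.
    Root 15: left subtree has 1 node {6}, right has 1 {35}.
    Root 18: left subtree has 2 nodes {21, 33}, right has 1 {7}.
      Root 21: left subtree has 0 nodes { }, right has 1 {33}.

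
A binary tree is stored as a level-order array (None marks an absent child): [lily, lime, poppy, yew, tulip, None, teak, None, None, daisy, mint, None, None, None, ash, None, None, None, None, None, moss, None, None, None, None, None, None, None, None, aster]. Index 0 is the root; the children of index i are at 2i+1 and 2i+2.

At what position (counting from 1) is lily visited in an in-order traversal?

7

In-order visits the left subtree, then the node, then the right subtree.
At lily: go left to lime.
  At lime: go left to yew.
    yew is a leaf — visit yew.
  Visit lime.
  At lime: go right to tulip.
    At tulip: go left to daisy.
      At daisy: no left child.
      Visit daisy.
      At daisy: go right to moss.
        moss is a leaf — visit moss.
    Visit tulip.
    At tulip: go right to mint.
      mint is a leaf — visit mint.
Visit lily.
At lily: go right to poppy.
  At poppy: no left child.
  Visit poppy.
  At poppy: go right to teak.
    At teak: no left child.
    Visit teak.
    At teak: go right to ash.
      At ash: go left to aster.
        aster is a leaf — visit aster.
      Visit ash.
      At ash: no right child.
Full in-order sequence: yew, lime, daisy, moss, tulip, mint, lily, poppy, teak, aster, ash.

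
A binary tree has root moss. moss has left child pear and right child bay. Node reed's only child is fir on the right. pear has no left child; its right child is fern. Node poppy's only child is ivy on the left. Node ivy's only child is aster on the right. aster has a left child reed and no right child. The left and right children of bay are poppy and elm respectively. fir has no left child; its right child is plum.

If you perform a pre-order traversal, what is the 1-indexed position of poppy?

5

Pre-order visits the node, then its left subtree, then its right subtree.
Visit moss.
At moss: go left to pear.
  Visit pear.
  At pear: no left child.
  At pear: go right to fern.
    fern is a leaf — visit fern.
At moss: go right to bay.
  Visit bay.
  At bay: go left to poppy.
    Visit poppy.
    At poppy: go left to ivy.
      Visit ivy.
      At ivy: no left child.
      At ivy: go right to aster.
        Visit aster.
        At aster: go left to reed.
          Visit reed.
          At reed: no left child.
          At reed: go right to fir.
            Visit fir.
            At fir: no left child.
            At fir: go right to plum.
              plum is a leaf — visit plum.
        At aster: no right child.
    At poppy: no right child.
  At bay: go right to elm.
    elm is a leaf — visit elm.
Full pre-order sequence: moss, pear, fern, bay, poppy, ivy, aster, reed, fir, plum, elm.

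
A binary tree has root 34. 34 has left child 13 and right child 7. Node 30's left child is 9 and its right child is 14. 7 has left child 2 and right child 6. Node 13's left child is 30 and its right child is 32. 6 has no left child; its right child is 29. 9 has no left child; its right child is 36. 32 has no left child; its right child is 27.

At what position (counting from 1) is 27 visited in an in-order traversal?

7

In-order visits the left subtree, then the node, then the right subtree.
At 34: go left to 13.
  At 13: go left to 30.
    At 30: go left to 9.
      At 9: no left child.
      Visit 9.
      At 9: go right to 36.
        36 is a leaf — visit 36.
    Visit 30.
    At 30: go right to 14.
      14 is a leaf — visit 14.
  Visit 13.
  At 13: go right to 32.
    At 32: no left child.
    Visit 32.
    At 32: go right to 27.
      27 is a leaf — visit 27.
Visit 34.
At 34: go right to 7.
  At 7: go left to 2.
    2 is a leaf — visit 2.
  Visit 7.
  At 7: go right to 6.
    At 6: no left child.
    Visit 6.
    At 6: go right to 29.
      29 is a leaf — visit 29.
Full in-order sequence: 9, 36, 30, 14, 13, 32, 27, 34, 2, 7, 6, 29.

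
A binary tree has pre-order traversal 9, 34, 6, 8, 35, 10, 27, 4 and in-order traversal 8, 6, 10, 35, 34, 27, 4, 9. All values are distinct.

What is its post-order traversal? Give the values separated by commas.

The first element of pre-order is the root; it splits in-order into left and right subtrees.
Root 9: left subtree has 7 nodes {8, 6, 10, 35, 34, 27, 4}, right has 0 { }.
  Root 34: left subtree has 4 nodes {8, 6, 10, 35}, right has 2 {27, 4}.
    Root 6: left subtree has 1 node {8}, right has 2 {10, 35}.
      Root 35: left subtree has 1 node {10}, right has 0 { }.
    Root 27: left subtree has 0 nodes { }, right has 1 {4}.

8, 10, 35, 6, 4, 27, 34, 9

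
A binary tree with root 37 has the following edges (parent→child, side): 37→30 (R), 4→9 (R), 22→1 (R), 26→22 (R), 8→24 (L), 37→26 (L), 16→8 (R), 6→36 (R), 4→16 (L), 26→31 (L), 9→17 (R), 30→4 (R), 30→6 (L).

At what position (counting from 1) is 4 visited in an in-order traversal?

12

In-order visits the left subtree, then the node, then the right subtree.
At 37: go left to 26.
  At 26: go left to 31.
    31 is a leaf — visit 31.
  Visit 26.
  At 26: go right to 22.
    At 22: no left child.
    Visit 22.
    At 22: go right to 1.
      1 is a leaf — visit 1.
Visit 37.
At 37: go right to 30.
  At 30: go left to 6.
    At 6: no left child.
    Visit 6.
    At 6: go right to 36.
      36 is a leaf — visit 36.
  Visit 30.
  At 30: go right to 4.
    At 4: go left to 16.
      At 16: no left child.
      Visit 16.
      At 16: go right to 8.
        At 8: go left to 24.
          24 is a leaf — visit 24.
        Visit 8.
        At 8: no right child.
    Visit 4.
    At 4: go right to 9.
      At 9: no left child.
      Visit 9.
      At 9: go right to 17.
        17 is a leaf — visit 17.
Full in-order sequence: 31, 26, 22, 1, 37, 6, 36, 30, 16, 24, 8, 4, 9, 17.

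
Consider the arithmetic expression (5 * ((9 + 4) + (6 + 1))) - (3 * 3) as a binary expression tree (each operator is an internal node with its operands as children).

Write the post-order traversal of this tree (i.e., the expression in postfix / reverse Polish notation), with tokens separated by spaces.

Post-order on an expression tree gives postfix notation: for each operator, emit left operand, right operand, then the operator.

5 9 4 + 6 1 + + * 3 3 * -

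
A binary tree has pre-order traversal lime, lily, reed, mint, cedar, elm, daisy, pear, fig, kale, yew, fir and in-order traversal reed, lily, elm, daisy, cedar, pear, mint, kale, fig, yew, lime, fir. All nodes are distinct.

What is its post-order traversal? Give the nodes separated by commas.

The first element of pre-order is the root; it splits in-order into left and right subtrees.
Root lime: left subtree has 10 nodes {reed, lily, elm, daisy, cedar, pear, mint, kale, fig, yew}, right has 1 {fir}.
  Root lily: left subtree has 1 node {reed}, right has 8 {elm, daisy, cedar, pear, mint, kale, fig, yew}.
    Root mint: left subtree has 4 nodes {elm, daisy, cedar, pear}, right has 3 {kale, fig, yew}.
      Root cedar: left subtree has 2 nodes {elm, daisy}, right has 1 {pear}.
        Root elm: left subtree has 0 nodes { }, right has 1 {daisy}.
      Root fig: left subtree has 1 node {kale}, right has 1 {yew}.

reed, daisy, elm, pear, cedar, kale, yew, fig, mint, lily, fir, lime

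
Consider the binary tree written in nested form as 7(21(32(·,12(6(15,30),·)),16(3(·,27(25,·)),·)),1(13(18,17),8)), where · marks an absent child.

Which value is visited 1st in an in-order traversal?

32

In-order visits the left subtree, then the node, then the right subtree.
At 7: go left to 21.
  At 21: go left to 32.
    At 32: no left child.
    Visit 32.
    At 32: go right to 12.
      At 12: go left to 6.
        At 6: go left to 15.
          15 is a leaf — visit 15.
        Visit 6.
        At 6: go right to 30.
          30 is a leaf — visit 30.
      Visit 12.
      At 12: no right child.
  Visit 21.
  At 21: go right to 16.
    At 16: go left to 3.
      At 3: no left child.
      Visit 3.
      At 3: go right to 27.
        At 27: go left to 25.
          25 is a leaf — visit 25.
        Visit 27.
        At 27: no right child.
    Visit 16.
    At 16: no right child.
Visit 7.
At 7: go right to 1.
  At 1: go left to 13.
    At 13: go left to 18.
      18 is a leaf — visit 18.
    Visit 13.
    At 13: go right to 17.
      17 is a leaf — visit 17.
  Visit 1.
  At 1: go right to 8.
    8 is a leaf — visit 8.
Full in-order sequence: 32, 15, 6, 30, 12, 21, 3, 25, 27, 16, 7, 18, 13, 17, 1, 8.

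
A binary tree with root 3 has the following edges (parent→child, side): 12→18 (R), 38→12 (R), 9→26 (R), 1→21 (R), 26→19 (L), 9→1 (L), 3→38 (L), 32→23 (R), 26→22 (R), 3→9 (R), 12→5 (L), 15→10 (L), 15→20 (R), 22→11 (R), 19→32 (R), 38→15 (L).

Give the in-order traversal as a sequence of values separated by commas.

10, 15, 20, 38, 5, 12, 18, 3, 1, 21, 9, 19, 32, 23, 26, 22, 11

In-order visits the left subtree, then the node, then the right subtree.
At 3: go left to 38.
  At 38: go left to 15.
    At 15: go left to 10.
      10 is a leaf — visit 10.
    Visit 15.
    At 15: go right to 20.
      20 is a leaf — visit 20.
  Visit 38.
  At 38: go right to 12.
    At 12: go left to 5.
      5 is a leaf — visit 5.
    Visit 12.
    At 12: go right to 18.
      18 is a leaf — visit 18.
Visit 3.
At 3: go right to 9.
  At 9: go left to 1.
    At 1: no left child.
    Visit 1.
    At 1: go right to 21.
      21 is a leaf — visit 21.
  Visit 9.
  At 9: go right to 26.
    At 26: go left to 19.
      At 19: no left child.
      Visit 19.
      At 19: go right to 32.
        At 32: no left child.
        Visit 32.
        At 32: go right to 23.
          23 is a leaf — visit 23.
    Visit 26.
    At 26: go right to 22.
      At 22: no left child.
      Visit 22.
      At 22: go right to 11.
        11 is a leaf — visit 11.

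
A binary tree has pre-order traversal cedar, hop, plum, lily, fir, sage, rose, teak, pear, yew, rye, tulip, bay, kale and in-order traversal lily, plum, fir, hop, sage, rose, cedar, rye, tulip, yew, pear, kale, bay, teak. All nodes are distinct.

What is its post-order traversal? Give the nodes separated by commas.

The first element of pre-order is the root; it splits in-order into left and right subtrees.
Root cedar: left subtree has 6 nodes {lily, plum, fir, hop, sage, rose}, right has 7 {rye, tulip, yew, pear, kale, bay, teak}.
  Root hop: left subtree has 3 nodes {lily, plum, fir}, right has 2 {sage, rose}.
    Root plum: left subtree has 1 node {lily}, right has 1 {fir}.
    Root sage: left subtree has 0 nodes { }, right has 1 {rose}.
  Root teak: left subtree has 6 nodes {rye, tulip, yew, pear, kale, bay}, right has 0 { }.
    Root pear: left subtree has 3 nodes {rye, tulip, yew}, right has 2 {kale, bay}.
      Root yew: left subtree has 2 nodes {rye, tulip}, right has 0 { }.
        Root rye: left subtree has 0 nodes { }, right has 1 {tulip}.
      Root bay: left subtree has 1 node {kale}, right has 0 { }.

lily, fir, plum, rose, sage, hop, tulip, rye, yew, kale, bay, pear, teak, cedar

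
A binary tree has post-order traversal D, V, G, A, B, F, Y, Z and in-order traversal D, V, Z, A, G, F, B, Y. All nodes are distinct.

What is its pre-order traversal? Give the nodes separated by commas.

The last element of post-order is the root; it splits in-order into left and right subtrees.
Root Z: left subtree has 2 nodes {D, V}, right has 5 {A, G, F, B, Y}.
  Root V: left subtree has 1 node {D}, right has 0 { }.
  Root Y: left subtree has 4 nodes {A, G, F, B}, right has 0 { }.
    Root F: left subtree has 2 nodes {A, G}, right has 1 {B}.
      Root A: left subtree has 0 nodes { }, right has 1 {G}.

Z, V, D, Y, F, A, G, B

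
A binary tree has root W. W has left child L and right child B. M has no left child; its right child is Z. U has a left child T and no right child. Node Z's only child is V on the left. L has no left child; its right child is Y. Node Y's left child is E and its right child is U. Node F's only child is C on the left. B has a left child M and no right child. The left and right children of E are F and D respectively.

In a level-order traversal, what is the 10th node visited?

Level-order visits nodes level by level from the root, left to right within each level.
Level 0: W
Level 1: L, B
Level 2: Y, M
Level 3: E, U, Z
Level 4: F, D, T, V
Level 5: C
Full level-order sequence: W, L, B, Y, M, E, U, Z, F, D, T, V, C.

D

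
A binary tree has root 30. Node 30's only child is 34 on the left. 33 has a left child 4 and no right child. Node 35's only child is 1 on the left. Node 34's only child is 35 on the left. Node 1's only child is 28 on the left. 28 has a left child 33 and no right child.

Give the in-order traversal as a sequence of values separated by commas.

4, 33, 28, 1, 35, 34, 30

In-order visits the left subtree, then the node, then the right subtree.
At 30: go left to 34.
  At 34: go left to 35.
    At 35: go left to 1.
      At 1: go left to 28.
        At 28: go left to 33.
          At 33: go left to 4.
            4 is a leaf — visit 4.
          Visit 33.
          At 33: no right child.
        Visit 28.
        At 28: no right child.
      Visit 1.
      At 1: no right child.
    Visit 35.
    At 35: no right child.
  Visit 34.
  At 34: no right child.
Visit 30.
At 30: no right child.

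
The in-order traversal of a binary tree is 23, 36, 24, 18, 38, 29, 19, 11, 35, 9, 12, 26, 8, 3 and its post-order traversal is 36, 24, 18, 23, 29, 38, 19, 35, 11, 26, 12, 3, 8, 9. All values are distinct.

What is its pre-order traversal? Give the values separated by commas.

The last element of post-order is the root; it splits in-order into left and right subtrees.
Root 9: left subtree has 9 nodes {23, 36, 24, 18, 38, 29, 19, 11, 35}, right has 4 {12, 26, 8, 3}.
  Root 11: left subtree has 7 nodes {23, 36, 24, 18, 38, 29, 19}, right has 1 {35}.
    Root 19: left subtree has 6 nodes {23, 36, 24, 18, 38, 29}, right has 0 { }.
      Root 38: left subtree has 4 nodes {23, 36, 24, 18}, right has 1 {29}.
        Root 23: left subtree has 0 nodes { }, right has 3 {36, 24, 18}.
          Root 18: left subtree has 2 nodes {36, 24}, right has 0 { }.
            Root 24: left subtree has 1 node {36}, right has 0 { }.
  Root 8: left subtree has 2 nodes {12, 26}, right has 1 {3}.
    Root 12: left subtree has 0 nodes { }, right has 1 {26}.

9, 11, 19, 38, 23, 18, 24, 36, 29, 35, 8, 12, 26, 3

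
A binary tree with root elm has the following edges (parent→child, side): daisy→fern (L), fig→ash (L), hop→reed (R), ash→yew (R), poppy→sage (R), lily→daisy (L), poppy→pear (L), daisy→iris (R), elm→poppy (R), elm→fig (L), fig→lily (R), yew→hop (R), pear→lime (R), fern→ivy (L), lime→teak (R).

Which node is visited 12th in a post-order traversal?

Post-order visits the left subtree, then the right subtree, then the node.
At elm: go left to fig.
  At fig: go left to ash.
    At ash: no left child.
    At ash: go right to yew.
      At yew: no left child.
      At yew: go right to hop.
        At hop: no left child.
        At hop: go right to reed.
          reed is a leaf — visit reed.
        Visit hop.
      Visit yew.
    Visit ash.
  At fig: go right to lily.
    At lily: go left to daisy.
      At daisy: go left to fern.
        At fern: go left to ivy.
          ivy is a leaf — visit ivy.
        At fern: no right child.
        Visit fern.
      At daisy: go right to iris.
        iris is a leaf — visit iris.
      Visit daisy.
    At lily: no right child.
    Visit lily.
  Visit fig.
At elm: go right to poppy.
  At poppy: go left to pear.
    At pear: no left child.
    At pear: go right to lime.
      At lime: no left child.
      At lime: go right to teak.
        teak is a leaf — visit teak.
      Visit lime.
    Visit pear.
  At poppy: go right to sage.
    sage is a leaf — visit sage.
  Visit poppy.
Visit elm.
Full post-order sequence: reed, hop, yew, ash, ivy, fern, iris, daisy, lily, fig, teak, lime, pear, sage, poppy, elm.

lime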